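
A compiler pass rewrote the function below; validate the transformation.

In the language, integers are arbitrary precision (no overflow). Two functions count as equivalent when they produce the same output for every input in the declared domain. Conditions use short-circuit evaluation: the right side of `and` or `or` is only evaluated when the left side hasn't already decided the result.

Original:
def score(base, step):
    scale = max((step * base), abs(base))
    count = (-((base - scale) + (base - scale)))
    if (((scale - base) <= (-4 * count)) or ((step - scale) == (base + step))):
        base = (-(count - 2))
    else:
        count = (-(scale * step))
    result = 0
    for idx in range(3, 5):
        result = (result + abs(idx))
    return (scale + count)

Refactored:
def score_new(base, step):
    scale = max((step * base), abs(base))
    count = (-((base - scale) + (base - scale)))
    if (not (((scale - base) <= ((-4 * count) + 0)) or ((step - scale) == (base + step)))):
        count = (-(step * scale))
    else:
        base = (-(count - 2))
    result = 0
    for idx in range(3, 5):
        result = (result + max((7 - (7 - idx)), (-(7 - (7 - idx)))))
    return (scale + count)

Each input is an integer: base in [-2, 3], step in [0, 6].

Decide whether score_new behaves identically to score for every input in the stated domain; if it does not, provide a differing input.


Reading the diff, among the changes: constant usage differs; and arithmetic usage differs; and boolean connective usage differs; and min/max/abs usage differs.
One worked example (base=0, step=0) — score: scale := 0 | count := 0 | (((scale - base) <= (-4 * count)) or ((step - scale) == (base + step))): true | base := 2 | result := 0 | iter idx=3: | result := 3 | iter idx=4: | result := 7 | result 0; score_new: scale := 0 | count := 0 | (not (((scale - base) <= ((-4 * count) + 0)) or ((step - scale) == (base + step)))): false | base := 2 | result := 0 | iter idx=3: | result := 3 | iter idx=4: | result := 7 | result 0; agreement on 0.
Checked all 42 inputs in the declared domain: the outputs agree on every one.
verdict: equivalent


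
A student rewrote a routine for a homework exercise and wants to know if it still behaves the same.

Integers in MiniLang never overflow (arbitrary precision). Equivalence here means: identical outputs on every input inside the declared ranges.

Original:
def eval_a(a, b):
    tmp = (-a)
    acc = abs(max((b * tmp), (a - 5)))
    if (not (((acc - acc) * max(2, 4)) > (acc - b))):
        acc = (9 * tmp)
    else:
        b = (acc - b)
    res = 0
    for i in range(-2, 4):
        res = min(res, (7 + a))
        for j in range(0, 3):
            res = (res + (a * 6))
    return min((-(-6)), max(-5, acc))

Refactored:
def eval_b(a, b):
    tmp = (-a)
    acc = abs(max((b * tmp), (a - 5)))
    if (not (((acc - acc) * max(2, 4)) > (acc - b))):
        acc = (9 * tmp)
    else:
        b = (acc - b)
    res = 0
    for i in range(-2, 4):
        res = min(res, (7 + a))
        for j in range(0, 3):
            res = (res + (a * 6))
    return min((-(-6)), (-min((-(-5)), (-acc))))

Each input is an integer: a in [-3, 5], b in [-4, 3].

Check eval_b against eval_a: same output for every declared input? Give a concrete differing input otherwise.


Side by side, the visible changes include: min/max/abs usage differs.
Spot check at a=5, b=0 — eval_a: tmp becomes -5; next acc becomes 0; next (not (((acc - acc) * max(2, 4)) > (acc - b))) evaluates to true; next acc becomes -45; next res becomes 0; next at i=-2:; next res becomes 0; next at j=0:; next res becomes 30; next at j=1:; next res becomes 60; next at j=2:; next res becomes 90; next at i=-1:; next res becomes 12; next at j=0:; next res becomes 42; next at j=1:; next res becomes 72; next at j=2:; next res becomes 102; next at i=0:; next res becomes 12; next at j=0:; next res becomes 42; next at j=1:; next res becomes 72; next at j=2:; next res becomes 102; next at i=1:; next res becomes 12; next at j=0:; next res becomes 42; next at j=1:; next res becomes 72; next at j=2:; next res becomes 102; next at i=2:; next res becomes 12; next at j=0:; next res becomes 42; next at j=1:; next res becomes 72; next at j=2:; next res becomes 102; next at i=3:; next res becomes 12; next at j=0:; next res becomes 42; next at j=1:; next res becomes 72; next at j=2:; next res becomes 102; next final value -5. eval_b: tmp becomes -5; next acc becomes 0; next (not (((acc - acc) * max(2, 4)) > (acc - b))) evaluates to true; next acc becomes -45; next res becomes 0; next at i=-2:; next res becomes 0; next at j=0:; next res becomes 30; next at j=1:; next res becomes 60; next at j=2:; next res becomes 90; next at i=-1:; next res becomes 12; next at j=0:; next res becomes 42; next at j=1:; next res becomes 72; next at j=2:; next res becomes 102; next at i=0:; next res becomes 12; next at j=0:; next res becomes 42; next at j=1:; next res becomes 72; next at j=2:; next res becomes 102; next at i=1:; next res becomes 12; next at j=0:; next res becomes 42; next at j=1:; next res becomes 72; next at j=2:; next res becomes 102; next at i=2:; next res becomes 12; next at j=0:; next res becomes 42; next at j=1:; next res becomes 72; next at j=2:; next res becomes 102; next at i=3:; next res becomes 12; next at j=0:; next res becomes 42; next at j=1:; next res becomes 72; next at j=2:; next res becomes 102; next final value -5. Both give -5.
Across all 72 domain points the two functions coincide.
verdict: equivalent


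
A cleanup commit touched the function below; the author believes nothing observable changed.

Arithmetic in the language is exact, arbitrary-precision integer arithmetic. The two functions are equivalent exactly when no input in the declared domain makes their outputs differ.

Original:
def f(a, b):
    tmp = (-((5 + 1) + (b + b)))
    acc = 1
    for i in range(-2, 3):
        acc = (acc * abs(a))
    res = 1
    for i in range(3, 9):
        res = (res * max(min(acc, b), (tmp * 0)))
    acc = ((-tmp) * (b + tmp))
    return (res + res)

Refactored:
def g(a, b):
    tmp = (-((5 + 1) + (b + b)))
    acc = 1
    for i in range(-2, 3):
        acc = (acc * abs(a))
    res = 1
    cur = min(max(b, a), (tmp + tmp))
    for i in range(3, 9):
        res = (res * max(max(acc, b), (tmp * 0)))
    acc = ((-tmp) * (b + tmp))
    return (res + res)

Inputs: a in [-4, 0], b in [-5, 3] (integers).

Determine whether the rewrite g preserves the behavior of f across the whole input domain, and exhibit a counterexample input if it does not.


Take a=-4, b=-5.
f: tmp becomes 4; next acc becomes 1; next at i=-2:; next acc becomes 4; next at i=-1:; next acc becomes 16; next at i=0:; next acc becomes 64; next at i=1:; next acc becomes 256; next at i=2:; next acc becomes 1024; next res becomes 1; next at i=3:; next res becomes 0; next at i=4:; next res becomes 0; next at i=5:; next res becomes 0; next at i=6:; next res becomes 0; next at i=7:; next res becomes 0; next at i=8:; next res becomes 0; next acc becomes 4; next final value 0
g: tmp becomes 4; next acc becomes 1; next at i=-2:; next acc becomes 4; next at i=-1:; next acc becomes 16; next at i=0:; next acc becomes 64; next at i=1:; next acc becomes 256; next at i=2:; next acc becomes 1024; next res becomes 1; next cur becomes -4; next at i=3:; next res becomes 1024; next at i=4:; next res becomes 1048576; next at i=5:; next res becomes 1073741824; next at i=6:; next res becomes 1099511627776; next at i=7:; next res becomes 1125899906842624; next at i=8:; next res becomes 1152921504606846976; next acc becomes 4; next final value 2305843009213693952
0 against 2305843009213693952: the behavior changed.
verdict: not equivalent; witness: a=-4, b=-5


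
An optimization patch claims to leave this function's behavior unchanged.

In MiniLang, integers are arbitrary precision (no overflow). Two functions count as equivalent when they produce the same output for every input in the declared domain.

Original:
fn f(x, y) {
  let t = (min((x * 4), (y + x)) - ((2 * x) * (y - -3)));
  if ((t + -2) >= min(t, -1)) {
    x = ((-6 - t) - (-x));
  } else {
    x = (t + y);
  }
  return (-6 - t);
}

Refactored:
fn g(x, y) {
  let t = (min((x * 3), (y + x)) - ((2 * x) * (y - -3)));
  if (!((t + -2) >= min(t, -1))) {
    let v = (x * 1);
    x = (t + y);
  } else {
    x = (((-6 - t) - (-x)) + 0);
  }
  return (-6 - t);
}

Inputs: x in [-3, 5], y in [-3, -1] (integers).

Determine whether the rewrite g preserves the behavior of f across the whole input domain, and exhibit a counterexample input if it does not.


Evaluate both at x=-3, y=-3.
f: t becomes -12; next ((t + -2) >= min(t, -1)) evaluates to false; next x becomes -15; next final value 6
g: t becomes -9; next (!((t + -2) >= min(t, -1))) evaluates to true; next v becomes -3; next x becomes -12; next final value 3
6 and 3 differ, so these are not the same function on this domain.
verdict: not equivalent; witness: x=-3, y=-3


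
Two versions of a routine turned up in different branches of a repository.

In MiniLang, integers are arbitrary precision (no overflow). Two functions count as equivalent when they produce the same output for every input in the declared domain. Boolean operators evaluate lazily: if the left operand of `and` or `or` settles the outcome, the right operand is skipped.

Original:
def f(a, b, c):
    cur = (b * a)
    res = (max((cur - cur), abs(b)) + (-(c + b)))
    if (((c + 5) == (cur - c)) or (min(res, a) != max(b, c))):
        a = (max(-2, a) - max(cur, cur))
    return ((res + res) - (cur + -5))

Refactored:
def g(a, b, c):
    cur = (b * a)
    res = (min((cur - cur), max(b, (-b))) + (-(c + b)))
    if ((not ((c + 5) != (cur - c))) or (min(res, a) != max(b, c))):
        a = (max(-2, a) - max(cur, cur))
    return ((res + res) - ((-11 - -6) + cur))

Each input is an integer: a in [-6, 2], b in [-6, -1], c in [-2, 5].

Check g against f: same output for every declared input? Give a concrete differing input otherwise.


On input a=-6, b=-6, c=-2, f returns -3 while g returns -15.
verdict: not equivalent; witness: a=-6, b=-6, c=-2


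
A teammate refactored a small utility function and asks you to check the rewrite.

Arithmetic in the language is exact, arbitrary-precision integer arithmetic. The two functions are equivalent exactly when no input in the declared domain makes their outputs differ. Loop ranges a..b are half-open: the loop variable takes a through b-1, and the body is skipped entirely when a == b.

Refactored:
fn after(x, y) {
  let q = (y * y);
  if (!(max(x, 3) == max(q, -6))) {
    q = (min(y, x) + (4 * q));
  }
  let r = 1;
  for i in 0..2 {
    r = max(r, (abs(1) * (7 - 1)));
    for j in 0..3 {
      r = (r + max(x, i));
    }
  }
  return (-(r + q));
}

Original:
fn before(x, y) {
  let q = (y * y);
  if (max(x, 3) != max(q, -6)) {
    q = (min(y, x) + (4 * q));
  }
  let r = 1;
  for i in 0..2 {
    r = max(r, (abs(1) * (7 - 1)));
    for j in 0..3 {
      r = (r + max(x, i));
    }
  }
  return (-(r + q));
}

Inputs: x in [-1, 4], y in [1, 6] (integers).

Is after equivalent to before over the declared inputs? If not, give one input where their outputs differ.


Differences: comparison usage differs; boolean connective usage differs — yet all 36 inputs agree.
verdict: equivalent


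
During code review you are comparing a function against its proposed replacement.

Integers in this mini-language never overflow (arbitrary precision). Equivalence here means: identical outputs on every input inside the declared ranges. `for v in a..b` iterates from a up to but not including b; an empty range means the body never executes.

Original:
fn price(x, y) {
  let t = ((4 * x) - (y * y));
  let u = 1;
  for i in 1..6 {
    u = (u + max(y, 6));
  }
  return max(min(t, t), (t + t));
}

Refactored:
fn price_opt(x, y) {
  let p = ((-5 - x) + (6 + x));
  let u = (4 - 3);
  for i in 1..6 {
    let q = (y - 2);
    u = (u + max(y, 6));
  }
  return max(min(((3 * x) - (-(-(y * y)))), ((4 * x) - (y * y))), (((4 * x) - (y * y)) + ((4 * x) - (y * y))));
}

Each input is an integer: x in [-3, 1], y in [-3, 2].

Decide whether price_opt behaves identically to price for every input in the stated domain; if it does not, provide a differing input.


Not equivalent: x=1, y=-3 separates them (-5 vs -6).
price: t becomes -5; next u becomes 1; next at i=1:; next u becomes 7; next at i=2:; next u becomes 13; next at i=3:; next u becomes 19; next at i=4:; next u becomes 25; next at i=5:; next u becomes 31; next final value -5
price_opt: p becomes 1; next u becomes 1; next at i=1:; next q becomes -5; next u becomes 7; next at i=2:; next q becomes -5; next u becomes 13; next at i=3:; next q becomes -5; next u becomes 19; next at i=4:; next q becomes -5; next u becomes 25; next at i=5:; next q becomes -5; next u becomes 31; next final value -6
verdict: not equivalent; witness: x=1, y=-3


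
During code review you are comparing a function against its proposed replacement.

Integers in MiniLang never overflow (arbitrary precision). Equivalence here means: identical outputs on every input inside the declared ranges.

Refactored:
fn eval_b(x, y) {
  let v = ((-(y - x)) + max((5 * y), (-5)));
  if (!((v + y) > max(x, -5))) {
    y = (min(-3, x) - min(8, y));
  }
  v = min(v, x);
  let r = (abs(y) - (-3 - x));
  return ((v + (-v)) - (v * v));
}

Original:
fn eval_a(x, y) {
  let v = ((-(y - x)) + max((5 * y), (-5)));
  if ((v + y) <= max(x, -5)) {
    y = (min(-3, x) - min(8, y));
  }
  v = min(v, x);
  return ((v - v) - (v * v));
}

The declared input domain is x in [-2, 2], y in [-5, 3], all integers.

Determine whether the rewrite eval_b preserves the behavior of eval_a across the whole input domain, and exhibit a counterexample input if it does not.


The two versions differ — the changes include arithmetic usage differs, comparison usage differs, constant usage differs, statement counts differ, min/max/abs usage differs, boolean connective usage differs, local variable names differ.
Tracing x=0, y=-3: eval_a: v := -2 | ((v + y) <= max(x, -5)): true | y := 0 | v := -2 | result -4 | eval_b: v := -2 | (!((v + y) > max(x, -5))): true | y := 0 | v := -2 | r := 3 | result -4 — matching result -4.
An exhaustive pass over the 45 declared inputs shows identical outputs.
verdict: equivalent


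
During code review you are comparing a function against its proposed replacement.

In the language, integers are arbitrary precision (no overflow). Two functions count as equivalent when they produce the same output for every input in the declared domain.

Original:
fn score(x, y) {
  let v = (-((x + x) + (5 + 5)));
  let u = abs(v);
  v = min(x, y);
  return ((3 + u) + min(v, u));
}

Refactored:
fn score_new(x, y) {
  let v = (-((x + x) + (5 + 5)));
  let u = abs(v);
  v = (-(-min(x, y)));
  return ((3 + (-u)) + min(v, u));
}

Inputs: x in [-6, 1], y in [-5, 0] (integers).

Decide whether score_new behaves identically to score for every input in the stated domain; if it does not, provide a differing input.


Evaluate both at x=-6, y=-5.
score: v = 2; u = 2; v = -6; return -1
score_new: v = 2; u = 2; v = -6; return -5
-1 vs -5 — the two versions disagree here.
verdict: not equivalent; witness: x=-6, y=-5


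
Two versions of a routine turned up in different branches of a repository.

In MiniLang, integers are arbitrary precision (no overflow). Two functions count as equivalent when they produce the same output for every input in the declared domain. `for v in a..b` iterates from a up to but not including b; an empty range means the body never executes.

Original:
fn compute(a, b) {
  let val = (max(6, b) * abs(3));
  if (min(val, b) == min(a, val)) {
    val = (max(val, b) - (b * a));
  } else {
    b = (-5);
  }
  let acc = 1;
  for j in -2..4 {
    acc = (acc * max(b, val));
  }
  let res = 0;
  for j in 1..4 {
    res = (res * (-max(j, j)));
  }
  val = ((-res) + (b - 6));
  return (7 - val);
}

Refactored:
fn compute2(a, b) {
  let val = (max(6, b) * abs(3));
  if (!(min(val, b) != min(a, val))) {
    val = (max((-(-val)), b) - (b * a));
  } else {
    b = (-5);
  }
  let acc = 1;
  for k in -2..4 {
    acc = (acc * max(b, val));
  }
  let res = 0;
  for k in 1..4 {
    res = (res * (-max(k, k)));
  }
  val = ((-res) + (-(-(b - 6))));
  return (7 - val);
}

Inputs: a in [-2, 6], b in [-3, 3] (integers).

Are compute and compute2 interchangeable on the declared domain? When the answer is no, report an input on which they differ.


Equivalent — the differences include local variable names differ, boolean connective usage differs, comparison usage differs, yet no declared input distinguishes the two.
As a probe, take a=-2, b=0: compute runs val becomes 18; next (min(val, b) == min(a, val)) evaluates to false; next b becomes -5; next acc becomes 1; next at j=-2:; next acc becomes 18; next at j=-1:; next acc becomes 324; next at j=0:; next acc becomes 5832; next at j=1:; next acc becomes 104976; next at j=2:; next acc becomes 1889568; next at j=3:; next acc becomes 34012224; next res becomes 0; next at j=1:; next res becomes 0; next at j=2:; next res becomes 0; next at j=3:; next res becomes 0; next val becomes -11; next final value 18; compute2 runs val becomes 18; next (!(min(val, b) != min(a, val))) evaluates to false; next b becomes -5; next acc becomes 1; next at k=-2:; next acc becomes 18; next at k=-1:; next acc becomes 324; next at k=0:; next acc becomes 5832; next at k=1:; next acc becomes 104976; next at k=2:; next acc becomes 1889568; next at k=3:; next acc becomes 34012224; next res becomes 0; next at k=1:; next res becomes 0; next at k=2:; next res becomes 0; next at k=3:; next res becomes 0; next val becomes -11; next final value 18; both end at 18.
An exhaustive pass over the 63 declared inputs shows identical outputs.
verdict: equivalent


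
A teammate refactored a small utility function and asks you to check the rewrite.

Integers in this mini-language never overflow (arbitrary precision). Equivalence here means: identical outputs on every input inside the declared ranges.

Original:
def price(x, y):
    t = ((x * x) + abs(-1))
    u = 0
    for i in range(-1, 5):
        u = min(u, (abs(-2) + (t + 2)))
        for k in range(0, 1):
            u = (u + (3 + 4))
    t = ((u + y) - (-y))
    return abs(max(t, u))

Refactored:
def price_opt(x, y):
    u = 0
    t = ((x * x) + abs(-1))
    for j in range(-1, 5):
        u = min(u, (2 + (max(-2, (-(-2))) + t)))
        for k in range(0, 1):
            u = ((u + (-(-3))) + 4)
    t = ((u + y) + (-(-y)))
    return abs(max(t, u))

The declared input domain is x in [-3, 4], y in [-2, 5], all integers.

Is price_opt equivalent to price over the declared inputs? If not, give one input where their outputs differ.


Behavior is preserved: although constant usage differs, local variable names differ, min/max/abs usage differs, arithmetic usage differs, the outputs never diverge.
Tracing x=-3, y=3: price: t := 10 | u := 0 | iter i=-1: | u := 0 | iter k=0: | u := 7 | iter i=0: | u := 7 | iter k=0: | u := 14 | iter i=1: | u := 14 | iter k=0: | u := 21 | iter i=2: | u := 14 | iter k=0: | u := 21 | iter i=3: | u := 14 | iter k=0: | u := 21 | iter i=4: | u := 14 | iter k=0: | u := 21 | t := 27 | result 27 | price_opt: u := 0 | t := 10 | iter j=-1: | u := 0 | iter k=0: | u := 7 | iter j=0: | u := 7 | iter k=0: | u := 14 | iter j=1: | u := 14 | iter k=0: | u := 21 | iter j=2: | u := 14 | iter k=0: | u := 21 | iter j=3: | u := 14 | iter k=0: | u := 21 | iter j=4: | u := 14 | iter k=0: | u := 21 | t := 27 | result 27 — matching result 27.
Across all 64 domain points the two functions coincide.
verdict: equivalent


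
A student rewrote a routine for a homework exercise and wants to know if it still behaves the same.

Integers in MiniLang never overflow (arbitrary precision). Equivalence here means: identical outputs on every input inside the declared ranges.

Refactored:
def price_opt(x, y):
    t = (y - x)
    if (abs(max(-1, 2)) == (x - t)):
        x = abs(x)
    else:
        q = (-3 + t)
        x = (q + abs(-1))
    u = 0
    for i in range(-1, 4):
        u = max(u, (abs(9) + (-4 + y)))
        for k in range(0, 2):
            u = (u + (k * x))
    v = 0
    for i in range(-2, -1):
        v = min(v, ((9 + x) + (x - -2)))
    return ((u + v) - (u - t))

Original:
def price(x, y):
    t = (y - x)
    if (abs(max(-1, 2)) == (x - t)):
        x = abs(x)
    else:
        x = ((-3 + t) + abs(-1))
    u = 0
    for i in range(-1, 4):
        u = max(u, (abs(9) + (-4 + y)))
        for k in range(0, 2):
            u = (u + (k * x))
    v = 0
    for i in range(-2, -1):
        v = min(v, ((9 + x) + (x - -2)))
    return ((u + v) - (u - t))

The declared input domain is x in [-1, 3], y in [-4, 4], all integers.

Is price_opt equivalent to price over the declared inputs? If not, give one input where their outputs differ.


Behavior is preserved: although local variable names differ, plus statement counts differ, the outputs never diverge.
Spot check at x=3, y=1 — price: t becomes -2; next (abs(max(-1, 2)) == (x - t)) evaluates to false; next x becomes -4; next u becomes 0; next at i=-1:; next u becomes 6; next at k=0:; next u becomes 6; next at k=1:; next u becomes 2; next at i=0:; next u becomes 6; next at k=0:; next u becomes 6; next at k=1:; next u becomes 2; next at i=1:; next u becomes 6; next at k=0:; next u becomes 6; next at k=1:; next u becomes 2; next at i=2:; next u becomes 6; next at k=0:; next u becomes 6; next at k=1:; next u becomes 2; next at i=3:; next u becomes 6; next at k=0:; next u becomes 6; next at k=1:; next u becomes 2; next v becomes 0; next at i=-2:; next v becomes 0; next final value -2. price_opt: t becomes -2; next (abs(max(-1, 2)) == (x - t)) evaluates to false; next q becomes -5; next x becomes -4; next u becomes 0; next at i=-1:; next u becomes 6; next at k=0:; next u becomes 6; next at k=1:; next u becomes 2; next at i=0:; next u becomes 6; next at k=0:; next u becomes 6; next at k=1:; next u becomes 2; next at i=1:; next u becomes 6; next at k=0:; next u becomes 6; next at k=1:; next u becomes 2; next at i=2:; next u becomes 6; next at k=0:; next u becomes 6; next at k=1:; next u becomes 2; next at i=3:; next u becomes 6; next at k=0:; next u becomes 6; next at k=1:; next u becomes 2; next v becomes 0; next at i=-2:; next v becomes 0; next final value -2. Both give -2.
Every one of the 45 inputs gives matching results.
verdict: equivalent


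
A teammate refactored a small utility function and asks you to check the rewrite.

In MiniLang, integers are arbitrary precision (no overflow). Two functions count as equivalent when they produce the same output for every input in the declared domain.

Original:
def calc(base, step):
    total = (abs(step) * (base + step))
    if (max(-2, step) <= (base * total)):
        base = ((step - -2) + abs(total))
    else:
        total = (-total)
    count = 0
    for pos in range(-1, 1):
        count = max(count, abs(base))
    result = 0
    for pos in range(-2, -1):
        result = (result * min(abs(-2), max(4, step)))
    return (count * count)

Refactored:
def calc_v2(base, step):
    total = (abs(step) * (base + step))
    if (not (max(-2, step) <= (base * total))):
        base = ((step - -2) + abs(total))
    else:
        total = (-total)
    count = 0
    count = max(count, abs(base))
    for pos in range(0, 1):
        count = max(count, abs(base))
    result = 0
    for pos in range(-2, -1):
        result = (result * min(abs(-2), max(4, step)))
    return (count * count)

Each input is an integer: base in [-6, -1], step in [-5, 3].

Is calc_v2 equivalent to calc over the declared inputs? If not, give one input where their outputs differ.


Run the pair on base=-6, step=-5.
calc: total = -55; (max(-2, step) <= (base * total)) -> true; base = 52; count = 0; [pos=-1]; count = 52; [pos=0]; count = 52; result = 0; [pos=-2]; result = 0; return 2704
calc_v2: total = -55; (not (max(-2, step) <= (base * total))) -> false; total = 55; count = 0; count = 6; [pos=0]; count = 6; result = 0; [pos=-2]; result = 0; return 36
2704 != 36, so the rewrite changes behavior.
verdict: not equivalent; witness: base=-6, step=-5


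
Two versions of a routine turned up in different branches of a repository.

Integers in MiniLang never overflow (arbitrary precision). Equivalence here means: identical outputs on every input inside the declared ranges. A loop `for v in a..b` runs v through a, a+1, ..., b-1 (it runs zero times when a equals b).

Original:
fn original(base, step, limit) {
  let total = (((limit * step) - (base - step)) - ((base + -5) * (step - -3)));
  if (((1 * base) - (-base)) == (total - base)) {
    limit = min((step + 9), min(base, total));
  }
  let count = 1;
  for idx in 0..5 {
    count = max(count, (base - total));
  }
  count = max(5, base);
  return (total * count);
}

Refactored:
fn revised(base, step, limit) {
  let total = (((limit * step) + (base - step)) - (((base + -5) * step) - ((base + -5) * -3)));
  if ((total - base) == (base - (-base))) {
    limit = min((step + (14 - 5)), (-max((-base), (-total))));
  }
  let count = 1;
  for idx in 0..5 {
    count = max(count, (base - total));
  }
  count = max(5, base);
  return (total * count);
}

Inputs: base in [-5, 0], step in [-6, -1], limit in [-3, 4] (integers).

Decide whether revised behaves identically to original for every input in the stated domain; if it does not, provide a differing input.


Not equivalent: base=-5, step=-6, limit=-3 separates them (-65 vs -55).
original: total becomes -13; next (((1 * base) - (-base)) == (total - base)) evaluates to false; next count becomes 1; next at idx=0:; next count becomes 8; next at idx=1:; next count becomes 8; next at idx=2:; next count becomes 8; next at idx=3:; next count becomes 8; next at idx=4:; next count becomes 8; next count becomes 5; next final value -65
revised: total becomes -11; next ((total - base) == (base - (-base))) evaluates to false; next count becomes 1; next at idx=0:; next count becomes 6; next at idx=1:; next count becomes 6; next at idx=2:; next count becomes 6; next at idx=3:; next count becomes 6; next at idx=4:; next count becomes 6; next count becomes 5; next final value -55
verdict: not equivalent; witness: base=-5, step=-6, limit=-3


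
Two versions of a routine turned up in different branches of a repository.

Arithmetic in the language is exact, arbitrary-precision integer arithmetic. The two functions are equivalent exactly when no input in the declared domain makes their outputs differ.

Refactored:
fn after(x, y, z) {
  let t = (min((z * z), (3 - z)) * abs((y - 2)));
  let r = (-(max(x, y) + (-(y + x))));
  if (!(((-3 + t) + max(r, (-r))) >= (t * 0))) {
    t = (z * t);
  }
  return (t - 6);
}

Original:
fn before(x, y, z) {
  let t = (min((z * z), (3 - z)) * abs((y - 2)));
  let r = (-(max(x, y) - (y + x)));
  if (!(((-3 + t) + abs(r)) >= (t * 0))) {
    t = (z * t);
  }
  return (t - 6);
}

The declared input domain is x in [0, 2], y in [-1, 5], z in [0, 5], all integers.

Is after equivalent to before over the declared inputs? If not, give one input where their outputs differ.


Differences: min/max/abs usage differs, plus arithmetic usage differs — yet all 126 inputs agree.
verdict: equivalent


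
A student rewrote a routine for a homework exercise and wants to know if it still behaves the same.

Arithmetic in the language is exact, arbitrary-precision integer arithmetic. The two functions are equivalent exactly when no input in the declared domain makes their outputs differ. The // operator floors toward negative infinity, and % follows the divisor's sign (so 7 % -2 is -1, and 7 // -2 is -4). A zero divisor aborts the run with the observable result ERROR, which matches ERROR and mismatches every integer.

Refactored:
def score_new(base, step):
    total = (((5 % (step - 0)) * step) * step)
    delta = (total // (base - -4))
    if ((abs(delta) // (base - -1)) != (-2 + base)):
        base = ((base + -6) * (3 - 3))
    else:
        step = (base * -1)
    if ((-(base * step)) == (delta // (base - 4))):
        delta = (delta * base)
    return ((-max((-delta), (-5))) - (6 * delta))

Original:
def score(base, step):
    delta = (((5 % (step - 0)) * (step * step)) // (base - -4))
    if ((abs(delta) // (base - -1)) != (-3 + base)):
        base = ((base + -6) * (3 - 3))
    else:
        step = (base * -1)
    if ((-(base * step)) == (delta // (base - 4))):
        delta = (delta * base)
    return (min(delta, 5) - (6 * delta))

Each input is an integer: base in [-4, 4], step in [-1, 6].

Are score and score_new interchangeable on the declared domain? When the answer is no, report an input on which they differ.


Equivalent. The one real change (`-3` became `-2`) has no effect anywhere in the declared ranges.
Checked all 72 inputs in the declared domain: the outputs agree on every one.
Tracing base=1, step=-1: score: delta := 0 | ((abs(delta) // (base - -1)) != (-3 + base)): true | base := 0 | ((-(base * step)) == (delta // (base - 4))): true | delta := 0 | result 0 | score_new: total := 0 | delta := 0 | ((abs(delta) // (base - -1)) != (-2 + base)): true | base := 0 | ((-(base * step)) == (delta // (base - 4))): true | delta := 0 | result 0 — matching result 0.
verdict: equivalent


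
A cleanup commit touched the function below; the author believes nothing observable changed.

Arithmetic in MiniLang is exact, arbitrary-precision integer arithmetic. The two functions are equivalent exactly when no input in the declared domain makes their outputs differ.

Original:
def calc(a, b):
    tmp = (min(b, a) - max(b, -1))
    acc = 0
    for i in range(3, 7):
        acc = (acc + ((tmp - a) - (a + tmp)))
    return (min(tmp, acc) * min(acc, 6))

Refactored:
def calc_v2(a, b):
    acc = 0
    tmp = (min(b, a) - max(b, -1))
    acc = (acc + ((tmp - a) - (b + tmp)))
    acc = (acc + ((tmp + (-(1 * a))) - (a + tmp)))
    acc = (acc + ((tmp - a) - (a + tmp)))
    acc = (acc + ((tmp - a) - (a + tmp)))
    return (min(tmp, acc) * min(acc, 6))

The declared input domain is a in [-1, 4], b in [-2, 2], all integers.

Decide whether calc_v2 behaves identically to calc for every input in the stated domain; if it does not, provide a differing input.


Not equivalent: a=-1, b=2 separates them (-18 vs -15).
calc: tmp becomes -3; next acc becomes 0; next at i=3:; next acc becomes 2; next at i=4:; next acc becomes 4; next at i=5:; next acc becomes 6; next at i=6:; next acc becomes 8; next final value -18
calc_v2: acc becomes 0; next tmp becomes -3; next acc becomes -1; next acc becomes 1; next acc becomes 3; next acc becomes 5; next final value -15
verdict: not equivalent; witness: a=-1, b=2


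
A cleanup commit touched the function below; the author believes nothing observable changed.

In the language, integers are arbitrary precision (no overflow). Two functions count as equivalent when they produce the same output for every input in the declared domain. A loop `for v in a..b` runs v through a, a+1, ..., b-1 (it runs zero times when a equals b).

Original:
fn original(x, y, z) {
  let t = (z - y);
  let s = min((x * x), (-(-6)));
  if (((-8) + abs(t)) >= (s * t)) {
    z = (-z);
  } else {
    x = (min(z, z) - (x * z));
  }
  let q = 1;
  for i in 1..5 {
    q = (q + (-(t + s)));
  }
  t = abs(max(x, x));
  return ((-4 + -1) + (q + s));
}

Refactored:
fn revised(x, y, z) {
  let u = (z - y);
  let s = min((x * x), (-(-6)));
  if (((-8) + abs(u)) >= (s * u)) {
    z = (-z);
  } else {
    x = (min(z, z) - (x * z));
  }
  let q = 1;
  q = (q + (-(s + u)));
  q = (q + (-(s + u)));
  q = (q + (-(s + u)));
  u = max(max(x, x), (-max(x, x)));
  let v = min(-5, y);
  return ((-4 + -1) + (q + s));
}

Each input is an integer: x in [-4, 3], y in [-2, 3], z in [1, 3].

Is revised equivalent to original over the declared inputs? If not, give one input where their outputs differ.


These are not equivalent — on x=-4, y=-2, z=1 the outputs split (-34 vs -25).
original: t becomes 3; next s becomes 6; next (((-8) + abs(t)) >= (s * t)) evaluates to false; next x becomes 5; next q becomes 1; next at i=1:; next q becomes -8; next at i=2:; next q becomes -17; next at i=3:; next q becomes -26; next at i=4:; next q becomes -35; next t becomes 5; next final value -34
revised: u becomes 3; next s becomes 6; next (((-8) + abs(u)) >= (s * u)) evaluates to false; next x becomes 5; next q becomes 1; next q becomes -8; next q becomes -17; next q becomes -26; next u becomes 5; next v becomes -5; next final value -25
verdict: not equivalent; witness: x=-4, y=-2, z=1


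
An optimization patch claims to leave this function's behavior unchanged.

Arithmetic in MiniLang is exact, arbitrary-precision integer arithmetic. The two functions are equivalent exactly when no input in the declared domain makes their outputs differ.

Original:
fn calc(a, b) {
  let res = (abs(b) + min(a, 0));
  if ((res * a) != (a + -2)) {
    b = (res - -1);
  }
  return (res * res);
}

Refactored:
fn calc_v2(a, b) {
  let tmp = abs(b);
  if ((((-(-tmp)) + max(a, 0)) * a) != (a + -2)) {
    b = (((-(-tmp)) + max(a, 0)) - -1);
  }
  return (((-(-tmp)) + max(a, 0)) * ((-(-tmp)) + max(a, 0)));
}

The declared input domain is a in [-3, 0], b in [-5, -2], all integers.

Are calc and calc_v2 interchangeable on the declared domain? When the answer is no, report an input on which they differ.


Evaluate both at a=-3, b=-5.
calc: res := 2 | ((res * a) != (a + -2)): true | b := 3 | result 4
calc_v2: tmp := 5 | ((((-(-tmp)) + max(a, 0)) * a) != (a + -2)): true | b := 6 | result 25
4 vs 25 — the two versions disagree here.
verdict: not equivalent; witness: a=-3, b=-5


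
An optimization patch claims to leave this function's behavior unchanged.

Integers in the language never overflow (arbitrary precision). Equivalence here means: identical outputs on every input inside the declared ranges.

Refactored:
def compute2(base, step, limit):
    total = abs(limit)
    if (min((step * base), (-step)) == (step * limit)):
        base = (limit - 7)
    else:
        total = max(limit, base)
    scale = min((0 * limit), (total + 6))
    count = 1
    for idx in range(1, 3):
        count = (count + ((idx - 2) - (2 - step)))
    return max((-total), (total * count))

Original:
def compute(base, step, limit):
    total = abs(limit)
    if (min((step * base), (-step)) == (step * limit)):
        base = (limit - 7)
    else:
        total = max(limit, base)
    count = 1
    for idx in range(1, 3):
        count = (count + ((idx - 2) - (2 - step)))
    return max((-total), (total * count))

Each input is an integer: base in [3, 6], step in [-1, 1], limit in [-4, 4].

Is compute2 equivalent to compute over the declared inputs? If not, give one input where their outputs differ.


The two versions differ — the changes include min/max/abs usage differs; and statement counts differ; and constant usage differs; and arithmetic usage differs; and local variable names differ.
One worked example (base=6, step=0, limit=4) — compute: total = 4; (min((step * base), (-step)) == (step * limit)) -> true; base = -3; count = 1; [idx=1]; count = -2; [idx=2]; count = -4; return -4; compute2: total = 4; (min((step * base), (-step)) == (step * limit)) -> true; base = -3; scale = 0; count = 1; [idx=1]; count = -2; [idx=2]; count = -4; return -4; agreement on -4.
Every one of the 108 inputs gives matching results.
verdict: equivalent


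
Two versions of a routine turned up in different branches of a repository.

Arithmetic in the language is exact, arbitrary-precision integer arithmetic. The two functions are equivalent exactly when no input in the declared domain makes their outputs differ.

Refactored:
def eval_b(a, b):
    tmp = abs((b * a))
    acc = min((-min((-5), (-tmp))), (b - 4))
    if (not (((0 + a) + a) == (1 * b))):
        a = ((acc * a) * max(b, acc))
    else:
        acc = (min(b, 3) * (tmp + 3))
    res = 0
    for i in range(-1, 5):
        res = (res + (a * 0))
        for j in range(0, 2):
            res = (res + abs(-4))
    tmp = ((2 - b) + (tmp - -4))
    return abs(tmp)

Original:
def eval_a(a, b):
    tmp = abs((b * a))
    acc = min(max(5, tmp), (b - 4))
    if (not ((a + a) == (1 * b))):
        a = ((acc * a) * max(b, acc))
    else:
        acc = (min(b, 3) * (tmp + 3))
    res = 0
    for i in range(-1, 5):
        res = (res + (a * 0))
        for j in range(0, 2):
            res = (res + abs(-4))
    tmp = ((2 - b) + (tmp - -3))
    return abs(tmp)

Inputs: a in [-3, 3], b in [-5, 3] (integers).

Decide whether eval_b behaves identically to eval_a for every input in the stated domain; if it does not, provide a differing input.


Consider the input a=-3, b=-5.
eval_a: tmp becomes 15; next acc becomes -9; next (not ((a + a) == (1 * b))) evaluates to true; next a becomes -135; next res becomes 0; next at i=-1:; next res becomes 0; next at j=0:; next res becomes 4; next at j=1:; next res becomes 8; next at i=0:; next res becomes 8; next at j=0:; next res becomes 12; next at j=1:; next res becomes 16; next at i=1:; next res becomes 16; next at j=0:; next res becomes 20; next at j=1:; next res becomes 24; next at i=2:; next res becomes 24; next at j=0:; next res becomes 28; next at j=1:; next res becomes 32; next at i=3:; next res becomes 32; next at j=0:; next res becomes 36; next at j=1:; next res becomes 40; next at i=4:; next res becomes 40; next at j=0:; next res becomes 44; next at j=1:; next res becomes 48; next tmp becomes 25; next final value 25
eval_b: tmp becomes 15; next acc becomes -9; next (not (((0 + a) + a) == (1 * b))) evaluates to true; next a becomes -135; next res becomes 0; next at i=-1:; next res becomes 0; next at j=0:; next res becomes 4; next at j=1:; next res becomes 8; next at i=0:; next res becomes 8; next at j=0:; next res becomes 12; next at j=1:; next res becomes 16; next at i=1:; next res becomes 16; next at j=0:; next res becomes 20; next at j=1:; next res becomes 24; next at i=2:; next res becomes 24; next at j=0:; next res becomes 28; next at j=1:; next res becomes 32; next at i=3:; next res becomes 32; next at j=0:; next res becomes 36; next at j=1:; next res becomes 40; next at i=4:; next res becomes 40; next at j=0:; next res becomes 44; next at j=1:; next res becomes 48; next tmp becomes 26; next final value 26
25 against 26: the behavior changed.
verdict: not equivalent; witness: a=-3, b=-5


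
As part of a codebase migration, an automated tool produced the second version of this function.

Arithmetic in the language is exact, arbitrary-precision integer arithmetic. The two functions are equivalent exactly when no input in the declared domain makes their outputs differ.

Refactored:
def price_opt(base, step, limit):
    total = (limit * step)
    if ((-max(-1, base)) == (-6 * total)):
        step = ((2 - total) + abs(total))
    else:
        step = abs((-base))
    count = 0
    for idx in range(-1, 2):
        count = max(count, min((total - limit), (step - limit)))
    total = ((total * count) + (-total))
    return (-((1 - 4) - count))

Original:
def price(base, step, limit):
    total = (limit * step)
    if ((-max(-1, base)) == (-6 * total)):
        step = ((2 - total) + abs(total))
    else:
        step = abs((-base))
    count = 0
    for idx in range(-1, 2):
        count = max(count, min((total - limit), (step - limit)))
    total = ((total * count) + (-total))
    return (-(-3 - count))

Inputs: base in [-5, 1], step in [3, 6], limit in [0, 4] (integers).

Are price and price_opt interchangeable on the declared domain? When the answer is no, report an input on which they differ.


Although constant usage differs; also arithmetic usage differs, 140/140 inputs agree.
verdict: equivalent


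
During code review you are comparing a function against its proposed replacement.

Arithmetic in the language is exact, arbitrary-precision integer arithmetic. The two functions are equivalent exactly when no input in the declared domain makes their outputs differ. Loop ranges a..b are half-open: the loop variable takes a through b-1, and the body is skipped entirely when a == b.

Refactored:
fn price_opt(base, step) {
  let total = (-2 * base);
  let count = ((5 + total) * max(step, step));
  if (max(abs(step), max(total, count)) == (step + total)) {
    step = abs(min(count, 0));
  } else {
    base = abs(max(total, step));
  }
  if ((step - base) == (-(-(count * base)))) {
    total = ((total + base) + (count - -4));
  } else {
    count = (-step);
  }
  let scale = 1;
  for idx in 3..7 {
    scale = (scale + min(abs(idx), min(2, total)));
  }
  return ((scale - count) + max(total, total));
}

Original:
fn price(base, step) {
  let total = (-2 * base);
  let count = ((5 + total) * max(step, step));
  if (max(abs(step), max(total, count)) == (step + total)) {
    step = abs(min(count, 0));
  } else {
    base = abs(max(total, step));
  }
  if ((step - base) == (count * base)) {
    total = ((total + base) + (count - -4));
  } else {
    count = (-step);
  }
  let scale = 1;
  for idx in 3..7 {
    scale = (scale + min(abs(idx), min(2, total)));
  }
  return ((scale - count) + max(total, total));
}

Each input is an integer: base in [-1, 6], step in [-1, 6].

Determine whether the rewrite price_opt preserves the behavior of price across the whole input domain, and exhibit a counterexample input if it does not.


Behavior is preserved: although same computation, different form, the outputs never diverge.
One worked example (base=0, step=6) — price: total becomes 0; next count becomes 30; next (max(abs(step), max(total, count)) == (step + total)) evaluates to false; next base becomes 6; next ((step - base) == (count * base)) evaluates to false; next count becomes -6; next scale becomes 1; next at idx=3:; next scale becomes 1; next at idx=4:; next scale becomes 1; next at idx=5:; next scale becomes 1; next at idx=6:; next scale becomes 1; next final value 7; price_opt: total becomes 0; next count becomes 30; next (max(abs(step), max(total, count)) == (step + total)) evaluates to false; next base becomes 6; next ((step - base) == (-(-(count * base)))) evaluates to false; next count becomes -6; next scale becomes 1; next at idx=3:; next scale becomes 1; next at idx=4:; next scale becomes 1; next at idx=5:; next scale becomes 1; next at idx=6:; next scale becomes 1; next final value 7; agreement on 7.
Checked all 64 inputs in the declared domain: the outputs agree on every one.
verdict: equivalent
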